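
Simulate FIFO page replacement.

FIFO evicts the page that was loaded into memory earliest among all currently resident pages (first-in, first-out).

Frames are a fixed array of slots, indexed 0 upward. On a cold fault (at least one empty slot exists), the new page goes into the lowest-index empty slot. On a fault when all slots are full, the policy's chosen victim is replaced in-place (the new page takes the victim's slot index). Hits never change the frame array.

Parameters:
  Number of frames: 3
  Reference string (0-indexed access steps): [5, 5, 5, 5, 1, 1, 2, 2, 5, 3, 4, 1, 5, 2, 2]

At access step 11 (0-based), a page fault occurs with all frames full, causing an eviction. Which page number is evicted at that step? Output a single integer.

Step 0: ref 5 -> FAULT, frames=[5,-,-]
Step 1: ref 5 -> HIT, frames=[5,-,-]
Step 2: ref 5 -> HIT, frames=[5,-,-]
Step 3: ref 5 -> HIT, frames=[5,-,-]
Step 4: ref 1 -> FAULT, frames=[5,1,-]
Step 5: ref 1 -> HIT, frames=[5,1,-]
Step 6: ref 2 -> FAULT, frames=[5,1,2]
Step 7: ref 2 -> HIT, frames=[5,1,2]
Step 8: ref 5 -> HIT, frames=[5,1,2]
Step 9: ref 3 -> FAULT, evict 5, frames=[3,1,2]
Step 10: ref 4 -> FAULT, evict 1, frames=[3,4,2]
Step 11: ref 1 -> FAULT, evict 2, frames=[3,4,1]
At step 11: evicted page 2

Answer: 2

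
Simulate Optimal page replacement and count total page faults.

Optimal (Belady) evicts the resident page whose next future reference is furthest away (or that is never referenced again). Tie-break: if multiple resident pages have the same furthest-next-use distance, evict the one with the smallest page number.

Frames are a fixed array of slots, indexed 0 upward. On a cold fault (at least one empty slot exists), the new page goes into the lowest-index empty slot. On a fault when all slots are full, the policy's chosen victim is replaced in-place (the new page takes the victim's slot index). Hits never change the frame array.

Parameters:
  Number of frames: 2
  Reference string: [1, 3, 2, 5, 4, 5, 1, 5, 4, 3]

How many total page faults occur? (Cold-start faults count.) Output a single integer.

Step 0: ref 1 → FAULT, frames=[1,-]
Step 1: ref 3 → FAULT, frames=[1,3]
Step 2: ref 2 → FAULT (evict 3), frames=[1,2]
Step 3: ref 5 → FAULT (evict 2), frames=[1,5]
Step 4: ref 4 → FAULT (evict 1), frames=[4,5]
Step 5: ref 5 → HIT, frames=[4,5]
Step 6: ref 1 → FAULT (evict 4), frames=[1,5]
Step 7: ref 5 → HIT, frames=[1,5]
Step 8: ref 4 → FAULT (evict 1), frames=[4,5]
Step 9: ref 3 → FAULT (evict 4), frames=[3,5]
Total faults: 8

Answer: 8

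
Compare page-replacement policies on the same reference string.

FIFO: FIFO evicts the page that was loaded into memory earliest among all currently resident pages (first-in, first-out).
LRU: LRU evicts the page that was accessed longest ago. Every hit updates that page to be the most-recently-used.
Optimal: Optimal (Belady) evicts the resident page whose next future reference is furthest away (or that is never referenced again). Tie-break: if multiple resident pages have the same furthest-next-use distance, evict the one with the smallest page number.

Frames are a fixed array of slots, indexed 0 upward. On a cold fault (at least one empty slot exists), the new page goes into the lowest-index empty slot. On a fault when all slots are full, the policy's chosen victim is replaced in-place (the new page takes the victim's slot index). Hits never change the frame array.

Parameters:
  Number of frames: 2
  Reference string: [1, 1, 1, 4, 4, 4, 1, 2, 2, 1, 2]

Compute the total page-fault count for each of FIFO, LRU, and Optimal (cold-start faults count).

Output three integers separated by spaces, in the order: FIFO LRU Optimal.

--- FIFO ---
  step 0: ref 1 -> FAULT, frames=[1,-] (faults so far: 1)
  step 1: ref 1 -> HIT, frames=[1,-] (faults so far: 1)
  step 2: ref 1 -> HIT, frames=[1,-] (faults so far: 1)
  step 3: ref 4 -> FAULT, frames=[1,4] (faults so far: 2)
  step 4: ref 4 -> HIT, frames=[1,4] (faults so far: 2)
  step 5: ref 4 -> HIT, frames=[1,4] (faults so far: 2)
  step 6: ref 1 -> HIT, frames=[1,4] (faults so far: 2)
  step 7: ref 2 -> FAULT, evict 1, frames=[2,4] (faults so far: 3)
  step 8: ref 2 -> HIT, frames=[2,4] (faults so far: 3)
  step 9: ref 1 -> FAULT, evict 4, frames=[2,1] (faults so far: 4)
  step 10: ref 2 -> HIT, frames=[2,1] (faults so far: 4)
  FIFO total faults: 4
--- LRU ---
  step 0: ref 1 -> FAULT, frames=[1,-] (faults so far: 1)
  step 1: ref 1 -> HIT, frames=[1,-] (faults so far: 1)
  step 2: ref 1 -> HIT, frames=[1,-] (faults so far: 1)
  step 3: ref 4 -> FAULT, frames=[1,4] (faults so far: 2)
  step 4: ref 4 -> HIT, frames=[1,4] (faults so far: 2)
  step 5: ref 4 -> HIT, frames=[1,4] (faults so far: 2)
  step 6: ref 1 -> HIT, frames=[1,4] (faults so far: 2)
  step 7: ref 2 -> FAULT, evict 4, frames=[1,2] (faults so far: 3)
  step 8: ref 2 -> HIT, frames=[1,2] (faults so far: 3)
  step 9: ref 1 -> HIT, frames=[1,2] (faults so far: 3)
  step 10: ref 2 -> HIT, frames=[1,2] (faults so far: 3)
  LRU total faults: 3
--- Optimal ---
  step 0: ref 1 -> FAULT, frames=[1,-] (faults so far: 1)
  step 1: ref 1 -> HIT, frames=[1,-] (faults so far: 1)
  step 2: ref 1 -> HIT, frames=[1,-] (faults so far: 1)
  step 3: ref 4 -> FAULT, frames=[1,4] (faults so far: 2)
  step 4: ref 4 -> HIT, frames=[1,4] (faults so far: 2)
  step 5: ref 4 -> HIT, frames=[1,4] (faults so far: 2)
  step 6: ref 1 -> HIT, frames=[1,4] (faults so far: 2)
  step 7: ref 2 -> FAULT, evict 4, frames=[1,2] (faults so far: 3)
  step 8: ref 2 -> HIT, frames=[1,2] (faults so far: 3)
  step 9: ref 1 -> HIT, frames=[1,2] (faults so far: 3)
  step 10: ref 2 -> HIT, frames=[1,2] (faults so far: 3)
  Optimal total faults: 3

Answer: 4 3 3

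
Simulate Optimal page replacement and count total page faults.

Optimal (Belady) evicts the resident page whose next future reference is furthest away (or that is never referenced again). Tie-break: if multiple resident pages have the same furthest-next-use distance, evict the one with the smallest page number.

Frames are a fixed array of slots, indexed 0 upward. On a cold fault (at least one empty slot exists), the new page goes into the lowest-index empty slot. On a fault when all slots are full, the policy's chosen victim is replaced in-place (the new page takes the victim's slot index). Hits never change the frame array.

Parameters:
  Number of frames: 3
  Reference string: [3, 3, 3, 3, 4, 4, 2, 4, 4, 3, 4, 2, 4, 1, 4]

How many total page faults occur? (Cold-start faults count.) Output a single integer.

Step 0: ref 3 → FAULT, frames=[3,-,-]
Step 1: ref 3 → HIT, frames=[3,-,-]
Step 2: ref 3 → HIT, frames=[3,-,-]
Step 3: ref 3 → HIT, frames=[3,-,-]
Step 4: ref 4 → FAULT, frames=[3,4,-]
Step 5: ref 4 → HIT, frames=[3,4,-]
Step 6: ref 2 → FAULT, frames=[3,4,2]
Step 7: ref 4 → HIT, frames=[3,4,2]
Step 8: ref 4 → HIT, frames=[3,4,2]
Step 9: ref 3 → HIT, frames=[3,4,2]
Step 10: ref 4 → HIT, frames=[3,4,2]
Step 11: ref 2 → HIT, frames=[3,4,2]
Step 12: ref 4 → HIT, frames=[3,4,2]
Step 13: ref 1 → FAULT (evict 2), frames=[3,4,1]
Step 14: ref 4 → HIT, frames=[3,4,1]
Total faults: 4

Answer: 4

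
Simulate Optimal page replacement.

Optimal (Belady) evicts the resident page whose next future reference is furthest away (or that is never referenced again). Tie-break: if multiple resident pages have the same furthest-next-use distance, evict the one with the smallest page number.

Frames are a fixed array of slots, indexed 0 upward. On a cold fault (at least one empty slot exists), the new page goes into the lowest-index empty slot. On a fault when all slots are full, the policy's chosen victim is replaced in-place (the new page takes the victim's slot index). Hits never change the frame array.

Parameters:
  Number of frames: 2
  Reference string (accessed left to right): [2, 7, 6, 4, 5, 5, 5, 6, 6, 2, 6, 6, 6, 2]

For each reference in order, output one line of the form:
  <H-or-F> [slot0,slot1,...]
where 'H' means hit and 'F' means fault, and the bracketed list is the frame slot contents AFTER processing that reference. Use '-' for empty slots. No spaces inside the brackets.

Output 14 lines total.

F [2,-]
F [2,7]
F [2,6]
F [4,6]
F [5,6]
H [5,6]
H [5,6]
H [5,6]
H [5,6]
F [2,6]
H [2,6]
H [2,6]
H [2,6]
H [2,6]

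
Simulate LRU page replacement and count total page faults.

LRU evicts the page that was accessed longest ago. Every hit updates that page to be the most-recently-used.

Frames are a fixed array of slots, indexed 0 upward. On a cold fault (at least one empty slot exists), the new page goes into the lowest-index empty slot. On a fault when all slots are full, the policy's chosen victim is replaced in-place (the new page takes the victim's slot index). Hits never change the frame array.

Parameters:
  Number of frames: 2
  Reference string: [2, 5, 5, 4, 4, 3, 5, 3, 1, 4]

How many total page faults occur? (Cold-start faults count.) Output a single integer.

Step 0: ref 2 → FAULT, frames=[2,-]
Step 1: ref 5 → FAULT, frames=[2,5]
Step 2: ref 5 → HIT, frames=[2,5]
Step 3: ref 4 → FAULT (evict 2), frames=[4,5]
Step 4: ref 4 → HIT, frames=[4,5]
Step 5: ref 3 → FAULT (evict 5), frames=[4,3]
Step 6: ref 5 → FAULT (evict 4), frames=[5,3]
Step 7: ref 3 → HIT, frames=[5,3]
Step 8: ref 1 → FAULT (evict 5), frames=[1,3]
Step 9: ref 4 → FAULT (evict 3), frames=[1,4]
Total faults: 7

Answer: 7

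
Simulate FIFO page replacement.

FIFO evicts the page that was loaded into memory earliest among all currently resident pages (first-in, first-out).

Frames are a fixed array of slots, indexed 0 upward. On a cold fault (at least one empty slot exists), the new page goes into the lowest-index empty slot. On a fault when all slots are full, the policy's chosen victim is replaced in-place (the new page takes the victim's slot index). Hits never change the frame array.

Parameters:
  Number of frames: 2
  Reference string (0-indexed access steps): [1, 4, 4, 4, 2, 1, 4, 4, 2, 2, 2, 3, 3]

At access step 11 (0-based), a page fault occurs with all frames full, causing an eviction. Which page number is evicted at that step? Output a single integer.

Step 0: ref 1 -> FAULT, frames=[1,-]
Step 1: ref 4 -> FAULT, frames=[1,4]
Step 2: ref 4 -> HIT, frames=[1,4]
Step 3: ref 4 -> HIT, frames=[1,4]
Step 4: ref 2 -> FAULT, evict 1, frames=[2,4]
Step 5: ref 1 -> FAULT, evict 4, frames=[2,1]
Step 6: ref 4 -> FAULT, evict 2, frames=[4,1]
Step 7: ref 4 -> HIT, frames=[4,1]
Step 8: ref 2 -> FAULT, evict 1, frames=[4,2]
Step 9: ref 2 -> HIT, frames=[4,2]
Step 10: ref 2 -> HIT, frames=[4,2]
Step 11: ref 3 -> FAULT, evict 4, frames=[3,2]
At step 11: evicted page 4

Answer: 4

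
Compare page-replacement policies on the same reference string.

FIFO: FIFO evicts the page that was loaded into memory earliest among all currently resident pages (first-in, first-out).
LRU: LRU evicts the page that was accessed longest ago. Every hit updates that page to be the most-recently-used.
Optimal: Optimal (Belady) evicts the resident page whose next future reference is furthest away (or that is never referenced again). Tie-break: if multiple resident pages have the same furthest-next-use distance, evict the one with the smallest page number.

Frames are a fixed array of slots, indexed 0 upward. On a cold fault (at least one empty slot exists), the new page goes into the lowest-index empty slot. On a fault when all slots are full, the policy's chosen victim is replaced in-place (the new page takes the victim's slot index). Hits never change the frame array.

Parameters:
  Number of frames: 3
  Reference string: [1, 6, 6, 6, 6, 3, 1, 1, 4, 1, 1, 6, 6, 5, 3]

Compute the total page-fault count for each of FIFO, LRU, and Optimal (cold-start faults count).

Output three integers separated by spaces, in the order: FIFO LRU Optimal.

--- FIFO ---
  step 0: ref 1 -> FAULT, frames=[1,-,-] (faults so far: 1)
  step 1: ref 6 -> FAULT, frames=[1,6,-] (faults so far: 2)
  step 2: ref 6 -> HIT, frames=[1,6,-] (faults so far: 2)
  step 3: ref 6 -> HIT, frames=[1,6,-] (faults so far: 2)
  step 4: ref 6 -> HIT, frames=[1,6,-] (faults so far: 2)
  step 5: ref 3 -> FAULT, frames=[1,6,3] (faults so far: 3)
  step 6: ref 1 -> HIT, frames=[1,6,3] (faults so far: 3)
  step 7: ref 1 -> HIT, frames=[1,6,3] (faults so far: 3)
  step 8: ref 4 -> FAULT, evict 1, frames=[4,6,3] (faults so far: 4)
  step 9: ref 1 -> FAULT, evict 6, frames=[4,1,3] (faults so far: 5)
  step 10: ref 1 -> HIT, frames=[4,1,3] (faults so far: 5)
  step 11: ref 6 -> FAULT, evict 3, frames=[4,1,6] (faults so far: 6)
  step 12: ref 6 -> HIT, frames=[4,1,6] (faults so far: 6)
  step 13: ref 5 -> FAULT, evict 4, frames=[5,1,6] (faults so far: 7)
  step 14: ref 3 -> FAULT, evict 1, frames=[5,3,6] (faults so far: 8)
  FIFO total faults: 8
--- LRU ---
  step 0: ref 1 -> FAULT, frames=[1,-,-] (faults so far: 1)
  step 1: ref 6 -> FAULT, frames=[1,6,-] (faults so far: 2)
  step 2: ref 6 -> HIT, frames=[1,6,-] (faults so far: 2)
  step 3: ref 6 -> HIT, frames=[1,6,-] (faults so far: 2)
  step 4: ref 6 -> HIT, frames=[1,6,-] (faults so far: 2)
  step 5: ref 3 -> FAULT, frames=[1,6,3] (faults so far: 3)
  step 6: ref 1 -> HIT, frames=[1,6,3] (faults so far: 3)
  step 7: ref 1 -> HIT, frames=[1,6,3] (faults so far: 3)
  step 8: ref 4 -> FAULT, evict 6, frames=[1,4,3] (faults so far: 4)
  step 9: ref 1 -> HIT, frames=[1,4,3] (faults so far: 4)
  step 10: ref 1 -> HIT, frames=[1,4,3] (faults so far: 4)
  step 11: ref 6 -> FAULT, evict 3, frames=[1,4,6] (faults so far: 5)
  step 12: ref 6 -> HIT, frames=[1,4,6] (faults so far: 5)
  step 13: ref 5 -> FAULT, evict 4, frames=[1,5,6] (faults so far: 6)
  step 14: ref 3 -> FAULT, evict 1, frames=[3,5,6] (faults so far: 7)
  LRU total faults: 7
--- Optimal ---
  step 0: ref 1 -> FAULT, frames=[1,-,-] (faults so far: 1)
  step 1: ref 6 -> FAULT, frames=[1,6,-] (faults so far: 2)
  step 2: ref 6 -> HIT, frames=[1,6,-] (faults so far: 2)
  step 3: ref 6 -> HIT, frames=[1,6,-] (faults so far: 2)
  step 4: ref 6 -> HIT, frames=[1,6,-] (faults so far: 2)
  step 5: ref 3 -> FAULT, frames=[1,6,3] (faults so far: 3)
  step 6: ref 1 -> HIT, frames=[1,6,3] (faults so far: 3)
  step 7: ref 1 -> HIT, frames=[1,6,3] (faults so far: 3)
  step 8: ref 4 -> FAULT, evict 3, frames=[1,6,4] (faults so far: 4)
  step 9: ref 1 -> HIT, frames=[1,6,4] (faults so far: 4)
  step 10: ref 1 -> HIT, frames=[1,6,4] (faults so far: 4)
  step 11: ref 6 -> HIT, frames=[1,6,4] (faults so far: 4)
  step 12: ref 6 -> HIT, frames=[1,6,4] (faults so far: 4)
  step 13: ref 5 -> FAULT, evict 1, frames=[5,6,4] (faults so far: 5)
  step 14: ref 3 -> FAULT, evict 4, frames=[5,6,3] (faults so far: 6)
  Optimal total faults: 6

Answer: 8 7 6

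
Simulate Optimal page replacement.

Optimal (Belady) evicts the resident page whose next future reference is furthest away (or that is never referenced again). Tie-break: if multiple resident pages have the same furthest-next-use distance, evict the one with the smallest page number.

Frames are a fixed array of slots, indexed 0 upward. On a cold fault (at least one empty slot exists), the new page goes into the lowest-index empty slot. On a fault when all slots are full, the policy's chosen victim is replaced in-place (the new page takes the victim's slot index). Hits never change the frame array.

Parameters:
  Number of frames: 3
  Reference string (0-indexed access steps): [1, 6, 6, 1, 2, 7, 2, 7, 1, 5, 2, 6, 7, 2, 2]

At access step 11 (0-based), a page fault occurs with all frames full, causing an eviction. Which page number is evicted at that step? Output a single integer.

Step 0: ref 1 -> FAULT, frames=[1,-,-]
Step 1: ref 6 -> FAULT, frames=[1,6,-]
Step 2: ref 6 -> HIT, frames=[1,6,-]
Step 3: ref 1 -> HIT, frames=[1,6,-]
Step 4: ref 2 -> FAULT, frames=[1,6,2]
Step 5: ref 7 -> FAULT, evict 6, frames=[1,7,2]
Step 6: ref 2 -> HIT, frames=[1,7,2]
Step 7: ref 7 -> HIT, frames=[1,7,2]
Step 8: ref 1 -> HIT, frames=[1,7,2]
Step 9: ref 5 -> FAULT, evict 1, frames=[5,7,2]
Step 10: ref 2 -> HIT, frames=[5,7,2]
Step 11: ref 6 -> FAULT, evict 5, frames=[6,7,2]
At step 11: evicted page 5

Answer: 5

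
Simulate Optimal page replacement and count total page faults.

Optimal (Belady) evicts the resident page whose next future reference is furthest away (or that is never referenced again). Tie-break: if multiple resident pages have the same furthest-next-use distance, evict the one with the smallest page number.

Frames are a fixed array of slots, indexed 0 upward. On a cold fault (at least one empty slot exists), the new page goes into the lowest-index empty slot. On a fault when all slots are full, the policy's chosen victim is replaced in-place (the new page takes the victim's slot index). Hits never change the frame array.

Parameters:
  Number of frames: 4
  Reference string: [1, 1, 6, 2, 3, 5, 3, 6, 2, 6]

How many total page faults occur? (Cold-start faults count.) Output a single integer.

Step 0: ref 1 → FAULT, frames=[1,-,-,-]
Step 1: ref 1 → HIT, frames=[1,-,-,-]
Step 2: ref 6 → FAULT, frames=[1,6,-,-]
Step 3: ref 2 → FAULT, frames=[1,6,2,-]
Step 4: ref 3 → FAULT, frames=[1,6,2,3]
Step 5: ref 5 → FAULT (evict 1), frames=[5,6,2,3]
Step 6: ref 3 → HIT, frames=[5,6,2,3]
Step 7: ref 6 → HIT, frames=[5,6,2,3]
Step 8: ref 2 → HIT, frames=[5,6,2,3]
Step 9: ref 6 → HIT, frames=[5,6,2,3]
Total faults: 5

Answer: 5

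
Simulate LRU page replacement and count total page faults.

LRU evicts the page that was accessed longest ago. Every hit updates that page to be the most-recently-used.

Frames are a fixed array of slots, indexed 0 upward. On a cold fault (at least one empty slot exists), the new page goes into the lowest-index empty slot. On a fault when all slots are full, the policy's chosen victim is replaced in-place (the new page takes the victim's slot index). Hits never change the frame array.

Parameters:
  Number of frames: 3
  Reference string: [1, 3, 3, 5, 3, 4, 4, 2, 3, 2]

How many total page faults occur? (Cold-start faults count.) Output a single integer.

Answer: 5

Derivation:
Step 0: ref 1 → FAULT, frames=[1,-,-]
Step 1: ref 3 → FAULT, frames=[1,3,-]
Step 2: ref 3 → HIT, frames=[1,3,-]
Step 3: ref 5 → FAULT, frames=[1,3,5]
Step 4: ref 3 → HIT, frames=[1,3,5]
Step 5: ref 4 → FAULT (evict 1), frames=[4,3,5]
Step 6: ref 4 → HIT, frames=[4,3,5]
Step 7: ref 2 → FAULT (evict 5), frames=[4,3,2]
Step 8: ref 3 → HIT, frames=[4,3,2]
Step 9: ref 2 → HIT, frames=[4,3,2]
Total faults: 5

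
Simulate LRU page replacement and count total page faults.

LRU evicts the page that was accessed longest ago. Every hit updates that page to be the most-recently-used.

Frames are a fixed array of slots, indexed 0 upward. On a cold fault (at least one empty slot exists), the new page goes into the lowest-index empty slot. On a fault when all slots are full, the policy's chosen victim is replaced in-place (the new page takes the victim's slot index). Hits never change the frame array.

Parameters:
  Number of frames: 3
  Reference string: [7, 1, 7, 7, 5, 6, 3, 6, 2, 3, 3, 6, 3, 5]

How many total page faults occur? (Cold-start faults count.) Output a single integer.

Step 0: ref 7 → FAULT, frames=[7,-,-]
Step 1: ref 1 → FAULT, frames=[7,1,-]
Step 2: ref 7 → HIT, frames=[7,1,-]
Step 3: ref 7 → HIT, frames=[7,1,-]
Step 4: ref 5 → FAULT, frames=[7,1,5]
Step 5: ref 6 → FAULT (evict 1), frames=[7,6,5]
Step 6: ref 3 → FAULT (evict 7), frames=[3,6,5]
Step 7: ref 6 → HIT, frames=[3,6,5]
Step 8: ref 2 → FAULT (evict 5), frames=[3,6,2]
Step 9: ref 3 → HIT, frames=[3,6,2]
Step 10: ref 3 → HIT, frames=[3,6,2]
Step 11: ref 6 → HIT, frames=[3,6,2]
Step 12: ref 3 → HIT, frames=[3,6,2]
Step 13: ref 5 → FAULT (evict 2), frames=[3,6,5]
Total faults: 7

Answer: 7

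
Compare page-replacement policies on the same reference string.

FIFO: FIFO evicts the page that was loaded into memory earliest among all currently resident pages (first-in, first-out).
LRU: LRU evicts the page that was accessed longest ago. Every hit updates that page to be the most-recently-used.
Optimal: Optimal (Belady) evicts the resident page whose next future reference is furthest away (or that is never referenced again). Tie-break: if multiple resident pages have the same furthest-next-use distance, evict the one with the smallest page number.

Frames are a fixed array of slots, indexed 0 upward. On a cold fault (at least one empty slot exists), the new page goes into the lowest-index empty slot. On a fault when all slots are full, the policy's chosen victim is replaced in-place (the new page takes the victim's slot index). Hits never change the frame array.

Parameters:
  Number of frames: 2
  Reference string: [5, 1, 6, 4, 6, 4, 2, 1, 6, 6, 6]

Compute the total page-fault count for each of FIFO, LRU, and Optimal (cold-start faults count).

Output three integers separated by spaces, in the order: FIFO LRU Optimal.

Answer: 7 7 6

Derivation:
--- FIFO ---
  step 0: ref 5 -> FAULT, frames=[5,-] (faults so far: 1)
  step 1: ref 1 -> FAULT, frames=[5,1] (faults so far: 2)
  step 2: ref 6 -> FAULT, evict 5, frames=[6,1] (faults so far: 3)
  step 3: ref 4 -> FAULT, evict 1, frames=[6,4] (faults so far: 4)
  step 4: ref 6 -> HIT, frames=[6,4] (faults so far: 4)
  step 5: ref 4 -> HIT, frames=[6,4] (faults so far: 4)
  step 6: ref 2 -> FAULT, evict 6, frames=[2,4] (faults so far: 5)
  step 7: ref 1 -> FAULT, evict 4, frames=[2,1] (faults so far: 6)
  step 8: ref 6 -> FAULT, evict 2, frames=[6,1] (faults so far: 7)
  step 9: ref 6 -> HIT, frames=[6,1] (faults so far: 7)
  step 10: ref 6 -> HIT, frames=[6,1] (faults so far: 7)
  FIFO total faults: 7
--- LRU ---
  step 0: ref 5 -> FAULT, frames=[5,-] (faults so far: 1)
  step 1: ref 1 -> FAULT, frames=[5,1] (faults so far: 2)
  step 2: ref 6 -> FAULT, evict 5, frames=[6,1] (faults so far: 3)
  step 3: ref 4 -> FAULT, evict 1, frames=[6,4] (faults so far: 4)
  step 4: ref 6 -> HIT, frames=[6,4] (faults so far: 4)
  step 5: ref 4 -> HIT, frames=[6,4] (faults so far: 4)
  step 6: ref 2 -> FAULT, evict 6, frames=[2,4] (faults so far: 5)
  step 7: ref 1 -> FAULT, evict 4, frames=[2,1] (faults so far: 6)
  step 8: ref 6 -> FAULT, evict 2, frames=[6,1] (faults so far: 7)
  step 9: ref 6 -> HIT, frames=[6,1] (faults so far: 7)
  step 10: ref 6 -> HIT, frames=[6,1] (faults so far: 7)
  LRU total faults: 7
--- Optimal ---
  step 0: ref 5 -> FAULT, frames=[5,-] (faults so far: 1)
  step 1: ref 1 -> FAULT, frames=[5,1] (faults so far: 2)
  step 2: ref 6 -> FAULT, evict 5, frames=[6,1] (faults so far: 3)
  step 3: ref 4 -> FAULT, evict 1, frames=[6,4] (faults so far: 4)
  step 4: ref 6 -> HIT, frames=[6,4] (faults so far: 4)
  step 5: ref 4 -> HIT, frames=[6,4] (faults so far: 4)
  step 6: ref 2 -> FAULT, evict 4, frames=[6,2] (faults so far: 5)
  step 7: ref 1 -> FAULT, evict 2, frames=[6,1] (faults so far: 6)
  step 8: ref 6 -> HIT, frames=[6,1] (faults so far: 6)
  step 9: ref 6 -> HIT, frames=[6,1] (faults so far: 6)
  step 10: ref 6 -> HIT, frames=[6,1] (faults so far: 6)
  Optimal total faults: 6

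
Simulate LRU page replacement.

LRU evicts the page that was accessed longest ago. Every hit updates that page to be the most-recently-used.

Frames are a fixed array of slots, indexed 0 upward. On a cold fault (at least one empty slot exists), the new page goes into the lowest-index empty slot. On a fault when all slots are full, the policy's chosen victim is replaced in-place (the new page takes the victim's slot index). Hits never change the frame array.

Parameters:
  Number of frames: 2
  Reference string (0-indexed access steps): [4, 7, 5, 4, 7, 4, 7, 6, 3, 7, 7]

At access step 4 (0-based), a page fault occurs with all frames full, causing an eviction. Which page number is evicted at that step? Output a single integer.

Step 0: ref 4 -> FAULT, frames=[4,-]
Step 1: ref 7 -> FAULT, frames=[4,7]
Step 2: ref 5 -> FAULT, evict 4, frames=[5,7]
Step 3: ref 4 -> FAULT, evict 7, frames=[5,4]
Step 4: ref 7 -> FAULT, evict 5, frames=[7,4]
At step 4: evicted page 5

Answer: 5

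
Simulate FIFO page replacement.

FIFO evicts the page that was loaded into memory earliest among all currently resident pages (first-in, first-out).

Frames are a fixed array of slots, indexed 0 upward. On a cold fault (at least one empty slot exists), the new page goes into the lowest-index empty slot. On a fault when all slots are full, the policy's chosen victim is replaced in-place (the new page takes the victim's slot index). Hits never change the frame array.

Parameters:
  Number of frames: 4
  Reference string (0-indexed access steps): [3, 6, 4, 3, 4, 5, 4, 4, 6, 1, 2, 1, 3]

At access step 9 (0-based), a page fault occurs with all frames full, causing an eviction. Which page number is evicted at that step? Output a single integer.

Answer: 3

Derivation:
Step 0: ref 3 -> FAULT, frames=[3,-,-,-]
Step 1: ref 6 -> FAULT, frames=[3,6,-,-]
Step 2: ref 4 -> FAULT, frames=[3,6,4,-]
Step 3: ref 3 -> HIT, frames=[3,6,4,-]
Step 4: ref 4 -> HIT, frames=[3,6,4,-]
Step 5: ref 5 -> FAULT, frames=[3,6,4,5]
Step 6: ref 4 -> HIT, frames=[3,6,4,5]
Step 7: ref 4 -> HIT, frames=[3,6,4,5]
Step 8: ref 6 -> HIT, frames=[3,6,4,5]
Step 9: ref 1 -> FAULT, evict 3, frames=[1,6,4,5]
At step 9: evicted page 3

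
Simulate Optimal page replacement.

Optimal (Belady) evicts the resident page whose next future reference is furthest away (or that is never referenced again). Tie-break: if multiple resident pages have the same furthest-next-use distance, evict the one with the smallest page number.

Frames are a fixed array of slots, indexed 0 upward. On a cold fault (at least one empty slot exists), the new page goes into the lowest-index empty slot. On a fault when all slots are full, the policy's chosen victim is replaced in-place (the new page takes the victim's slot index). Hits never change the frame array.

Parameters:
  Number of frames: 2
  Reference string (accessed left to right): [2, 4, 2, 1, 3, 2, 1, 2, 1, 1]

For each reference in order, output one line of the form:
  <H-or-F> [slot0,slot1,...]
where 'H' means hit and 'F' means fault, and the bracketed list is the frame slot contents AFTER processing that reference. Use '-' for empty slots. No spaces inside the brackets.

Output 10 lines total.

F [2,-]
F [2,4]
H [2,4]
F [2,1]
F [2,3]
H [2,3]
F [2,1]
H [2,1]
H [2,1]
H [2,1]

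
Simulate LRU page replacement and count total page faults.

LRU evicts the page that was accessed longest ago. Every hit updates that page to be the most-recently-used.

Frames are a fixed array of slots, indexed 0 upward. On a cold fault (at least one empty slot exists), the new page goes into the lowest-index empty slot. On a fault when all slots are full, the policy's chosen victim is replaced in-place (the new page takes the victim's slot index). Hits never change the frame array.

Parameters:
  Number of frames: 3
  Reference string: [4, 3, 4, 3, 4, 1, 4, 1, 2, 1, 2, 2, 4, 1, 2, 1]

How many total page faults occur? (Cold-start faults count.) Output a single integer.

Step 0: ref 4 → FAULT, frames=[4,-,-]
Step 1: ref 3 → FAULT, frames=[4,3,-]
Step 2: ref 4 → HIT, frames=[4,3,-]
Step 3: ref 3 → HIT, frames=[4,3,-]
Step 4: ref 4 → HIT, frames=[4,3,-]
Step 5: ref 1 → FAULT, frames=[4,3,1]
Step 6: ref 4 → HIT, frames=[4,3,1]
Step 7: ref 1 → HIT, frames=[4,3,1]
Step 8: ref 2 → FAULT (evict 3), frames=[4,2,1]
Step 9: ref 1 → HIT, frames=[4,2,1]
Step 10: ref 2 → HIT, frames=[4,2,1]
Step 11: ref 2 → HIT, frames=[4,2,1]
Step 12: ref 4 → HIT, frames=[4,2,1]
Step 13: ref 1 → HIT, frames=[4,2,1]
Step 14: ref 2 → HIT, frames=[4,2,1]
Step 15: ref 1 → HIT, frames=[4,2,1]
Total faults: 4

Answer: 4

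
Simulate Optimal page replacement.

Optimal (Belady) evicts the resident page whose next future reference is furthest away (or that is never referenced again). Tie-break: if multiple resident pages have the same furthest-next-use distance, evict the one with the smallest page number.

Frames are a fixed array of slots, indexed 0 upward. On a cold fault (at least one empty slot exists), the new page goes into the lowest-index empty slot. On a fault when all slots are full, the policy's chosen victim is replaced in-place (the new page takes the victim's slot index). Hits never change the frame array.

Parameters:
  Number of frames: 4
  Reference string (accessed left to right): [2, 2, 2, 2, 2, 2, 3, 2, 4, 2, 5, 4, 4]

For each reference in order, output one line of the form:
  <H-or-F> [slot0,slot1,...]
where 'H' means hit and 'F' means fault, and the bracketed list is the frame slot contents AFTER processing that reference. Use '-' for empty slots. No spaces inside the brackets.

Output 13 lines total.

F [2,-,-,-]
H [2,-,-,-]
H [2,-,-,-]
H [2,-,-,-]
H [2,-,-,-]
H [2,-,-,-]
F [2,3,-,-]
H [2,3,-,-]
F [2,3,4,-]
H [2,3,4,-]
F [2,3,4,5]
H [2,3,4,5]
H [2,3,4,5]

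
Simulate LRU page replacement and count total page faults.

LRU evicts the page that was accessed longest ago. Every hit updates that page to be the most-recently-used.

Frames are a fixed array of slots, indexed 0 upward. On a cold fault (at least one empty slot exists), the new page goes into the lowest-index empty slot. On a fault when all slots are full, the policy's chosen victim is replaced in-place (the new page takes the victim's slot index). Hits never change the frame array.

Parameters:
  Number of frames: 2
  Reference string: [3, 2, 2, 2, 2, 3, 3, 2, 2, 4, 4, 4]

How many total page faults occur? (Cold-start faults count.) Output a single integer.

Step 0: ref 3 → FAULT, frames=[3,-]
Step 1: ref 2 → FAULT, frames=[3,2]
Step 2: ref 2 → HIT, frames=[3,2]
Step 3: ref 2 → HIT, frames=[3,2]
Step 4: ref 2 → HIT, frames=[3,2]
Step 5: ref 3 → HIT, frames=[3,2]
Step 6: ref 3 → HIT, frames=[3,2]
Step 7: ref 2 → HIT, frames=[3,2]
Step 8: ref 2 → HIT, frames=[3,2]
Step 9: ref 4 → FAULT (evict 3), frames=[4,2]
Step 10: ref 4 → HIT, frames=[4,2]
Step 11: ref 4 → HIT, frames=[4,2]
Total faults: 3

Answer: 3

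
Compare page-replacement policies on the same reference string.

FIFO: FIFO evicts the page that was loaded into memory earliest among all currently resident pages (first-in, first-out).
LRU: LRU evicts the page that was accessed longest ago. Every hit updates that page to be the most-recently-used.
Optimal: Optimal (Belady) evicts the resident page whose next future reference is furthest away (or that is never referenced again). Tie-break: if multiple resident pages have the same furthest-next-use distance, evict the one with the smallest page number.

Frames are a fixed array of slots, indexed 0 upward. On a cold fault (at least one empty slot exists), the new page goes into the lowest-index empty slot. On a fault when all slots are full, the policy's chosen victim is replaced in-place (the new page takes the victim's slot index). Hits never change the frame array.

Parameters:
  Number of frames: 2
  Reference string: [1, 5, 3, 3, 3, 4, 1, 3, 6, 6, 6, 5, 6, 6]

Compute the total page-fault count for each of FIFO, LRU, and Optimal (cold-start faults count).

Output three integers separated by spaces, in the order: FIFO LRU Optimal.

--- FIFO ---
  step 0: ref 1 -> FAULT, frames=[1,-] (faults so far: 1)
  step 1: ref 5 -> FAULT, frames=[1,5] (faults so far: 2)
  step 2: ref 3 -> FAULT, evict 1, frames=[3,5] (faults so far: 3)
  step 3: ref 3 -> HIT, frames=[3,5] (faults so far: 3)
  step 4: ref 3 -> HIT, frames=[3,5] (faults so far: 3)
  step 5: ref 4 -> FAULT, evict 5, frames=[3,4] (faults so far: 4)
  step 6: ref 1 -> FAULT, evict 3, frames=[1,4] (faults so far: 5)
  step 7: ref 3 -> FAULT, evict 4, frames=[1,3] (faults so far: 6)
  step 8: ref 6 -> FAULT, evict 1, frames=[6,3] (faults so far: 7)
  step 9: ref 6 -> HIT, frames=[6,3] (faults so far: 7)
  step 10: ref 6 -> HIT, frames=[6,3] (faults so far: 7)
  step 11: ref 5 -> FAULT, evict 3, frames=[6,5] (faults so far: 8)
  step 12: ref 6 -> HIT, frames=[6,5] (faults so far: 8)
  step 13: ref 6 -> HIT, frames=[6,5] (faults so far: 8)
  FIFO total faults: 8
--- LRU ---
  step 0: ref 1 -> FAULT, frames=[1,-] (faults so far: 1)
  step 1: ref 5 -> FAULT, frames=[1,5] (faults so far: 2)
  step 2: ref 3 -> FAULT, evict 1, frames=[3,5] (faults so far: 3)
  step 3: ref 3 -> HIT, frames=[3,5] (faults so far: 3)
  step 4: ref 3 -> HIT, frames=[3,5] (faults so far: 3)
  step 5: ref 4 -> FAULT, evict 5, frames=[3,4] (faults so far: 4)
  step 6: ref 1 -> FAULT, evict 3, frames=[1,4] (faults so far: 5)
  step 7: ref 3 -> FAULT, evict 4, frames=[1,3] (faults so far: 6)
  step 8: ref 6 -> FAULT, evict 1, frames=[6,3] (faults so far: 7)
  step 9: ref 6 -> HIT, frames=[6,3] (faults so far: 7)
  step 10: ref 6 -> HIT, frames=[6,3] (faults so far: 7)
  step 11: ref 5 -> FAULT, evict 3, frames=[6,5] (faults so far: 8)
  step 12: ref 6 -> HIT, frames=[6,5] (faults so far: 8)
  step 13: ref 6 -> HIT, frames=[6,5] (faults so far: 8)
  LRU total faults: 8
--- Optimal ---
  step 0: ref 1 -> FAULT, frames=[1,-] (faults so far: 1)
  step 1: ref 5 -> FAULT, frames=[1,5] (faults so far: 2)
  step 2: ref 3 -> FAULT, evict 5, frames=[1,3] (faults so far: 3)
  step 3: ref 3 -> HIT, frames=[1,3] (faults so far: 3)
  step 4: ref 3 -> HIT, frames=[1,3] (faults so far: 3)
  step 5: ref 4 -> FAULT, evict 3, frames=[1,4] (faults so far: 4)
  step 6: ref 1 -> HIT, frames=[1,4] (faults so far: 4)
  step 7: ref 3 -> FAULT, evict 1, frames=[3,4] (faults so far: 5)
  step 8: ref 6 -> FAULT, evict 3, frames=[6,4] (faults so far: 6)
  step 9: ref 6 -> HIT, frames=[6,4] (faults so far: 6)
  step 10: ref 6 -> HIT, frames=[6,4] (faults so far: 6)
  step 11: ref 5 -> FAULT, evict 4, frames=[6,5] (faults so far: 7)
  step 12: ref 6 -> HIT, frames=[6,5] (faults so far: 7)
  step 13: ref 6 -> HIT, frames=[6,5] (faults so far: 7)
  Optimal total faults: 7

Answer: 8 8 7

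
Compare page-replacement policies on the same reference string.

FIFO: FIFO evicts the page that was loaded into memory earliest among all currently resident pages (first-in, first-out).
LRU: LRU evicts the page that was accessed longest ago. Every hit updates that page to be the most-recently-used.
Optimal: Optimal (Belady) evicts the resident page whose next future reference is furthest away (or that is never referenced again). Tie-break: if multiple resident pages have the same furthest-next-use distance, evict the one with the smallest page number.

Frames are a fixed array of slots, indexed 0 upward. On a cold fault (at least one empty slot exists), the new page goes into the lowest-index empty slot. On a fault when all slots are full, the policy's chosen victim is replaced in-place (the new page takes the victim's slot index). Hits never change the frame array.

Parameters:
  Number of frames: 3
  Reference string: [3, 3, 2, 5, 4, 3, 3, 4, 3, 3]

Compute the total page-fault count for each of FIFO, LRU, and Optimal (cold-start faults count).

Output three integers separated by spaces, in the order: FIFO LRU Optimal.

Answer: 5 5 4

Derivation:
--- FIFO ---
  step 0: ref 3 -> FAULT, frames=[3,-,-] (faults so far: 1)
  step 1: ref 3 -> HIT, frames=[3,-,-] (faults so far: 1)
  step 2: ref 2 -> FAULT, frames=[3,2,-] (faults so far: 2)
  step 3: ref 5 -> FAULT, frames=[3,2,5] (faults so far: 3)
  step 4: ref 4 -> FAULT, evict 3, frames=[4,2,5] (faults so far: 4)
  step 5: ref 3 -> FAULT, evict 2, frames=[4,3,5] (faults so far: 5)
  step 6: ref 3 -> HIT, frames=[4,3,5] (faults so far: 5)
  step 7: ref 4 -> HIT, frames=[4,3,5] (faults so far: 5)
  step 8: ref 3 -> HIT, frames=[4,3,5] (faults so far: 5)
  step 9: ref 3 -> HIT, frames=[4,3,5] (faults so far: 5)
  FIFO total faults: 5
--- LRU ---
  step 0: ref 3 -> FAULT, frames=[3,-,-] (faults so far: 1)
  step 1: ref 3 -> HIT, frames=[3,-,-] (faults so far: 1)
  step 2: ref 2 -> FAULT, frames=[3,2,-] (faults so far: 2)
  step 3: ref 5 -> FAULT, frames=[3,2,5] (faults so far: 3)
  step 4: ref 4 -> FAULT, evict 3, frames=[4,2,5] (faults so far: 4)
  step 5: ref 3 -> FAULT, evict 2, frames=[4,3,5] (faults so far: 5)
  step 6: ref 3 -> HIT, frames=[4,3,5] (faults so far: 5)
  step 7: ref 4 -> HIT, frames=[4,3,5] (faults so far: 5)
  step 8: ref 3 -> HIT, frames=[4,3,5] (faults so far: 5)
  step 9: ref 3 -> HIT, frames=[4,3,5] (faults so far: 5)
  LRU total faults: 5
--- Optimal ---
  step 0: ref 3 -> FAULT, frames=[3,-,-] (faults so far: 1)
  step 1: ref 3 -> HIT, frames=[3,-,-] (faults so far: 1)
  step 2: ref 2 -> FAULT, frames=[3,2,-] (faults so far: 2)
  step 3: ref 5 -> FAULT, frames=[3,2,5] (faults so far: 3)
  step 4: ref 4 -> FAULT, evict 2, frames=[3,4,5] (faults so far: 4)
  step 5: ref 3 -> HIT, frames=[3,4,5] (faults so far: 4)
  step 6: ref 3 -> HIT, frames=[3,4,5] (faults so far: 4)
  step 7: ref 4 -> HIT, frames=[3,4,5] (faults so far: 4)
  step 8: ref 3 -> HIT, frames=[3,4,5] (faults so far: 4)
  step 9: ref 3 -> HIT, frames=[3,4,5] (faults so far: 4)
  Optimal total faults: 4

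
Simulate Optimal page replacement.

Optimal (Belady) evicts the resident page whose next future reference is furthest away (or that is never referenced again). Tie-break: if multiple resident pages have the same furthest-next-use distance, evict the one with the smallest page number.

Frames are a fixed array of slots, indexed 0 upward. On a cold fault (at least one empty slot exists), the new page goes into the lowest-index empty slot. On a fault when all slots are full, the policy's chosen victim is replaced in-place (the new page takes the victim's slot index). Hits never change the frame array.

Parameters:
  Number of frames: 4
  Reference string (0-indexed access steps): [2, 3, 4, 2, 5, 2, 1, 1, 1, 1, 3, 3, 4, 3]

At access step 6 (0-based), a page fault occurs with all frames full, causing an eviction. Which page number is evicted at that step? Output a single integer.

Step 0: ref 2 -> FAULT, frames=[2,-,-,-]
Step 1: ref 3 -> FAULT, frames=[2,3,-,-]
Step 2: ref 4 -> FAULT, frames=[2,3,4,-]
Step 3: ref 2 -> HIT, frames=[2,3,4,-]
Step 4: ref 5 -> FAULT, frames=[2,3,4,5]
Step 5: ref 2 -> HIT, frames=[2,3,4,5]
Step 6: ref 1 -> FAULT, evict 2, frames=[1,3,4,5]
At step 6: evicted page 2

Answer: 2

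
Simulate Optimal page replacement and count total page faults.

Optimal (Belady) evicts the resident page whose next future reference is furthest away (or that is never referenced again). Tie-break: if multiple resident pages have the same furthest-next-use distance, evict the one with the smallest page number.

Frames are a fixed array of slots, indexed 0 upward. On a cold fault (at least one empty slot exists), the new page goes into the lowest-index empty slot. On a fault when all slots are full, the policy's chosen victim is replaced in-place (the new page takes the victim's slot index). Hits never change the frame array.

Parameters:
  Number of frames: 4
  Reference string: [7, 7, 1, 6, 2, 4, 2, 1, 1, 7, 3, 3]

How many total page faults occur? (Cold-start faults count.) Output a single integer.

Answer: 6

Derivation:
Step 0: ref 7 → FAULT, frames=[7,-,-,-]
Step 1: ref 7 → HIT, frames=[7,-,-,-]
Step 2: ref 1 → FAULT, frames=[7,1,-,-]
Step 3: ref 6 → FAULT, frames=[7,1,6,-]
Step 4: ref 2 → FAULT, frames=[7,1,6,2]
Step 5: ref 4 → FAULT (evict 6), frames=[7,1,4,2]
Step 6: ref 2 → HIT, frames=[7,1,4,2]
Step 7: ref 1 → HIT, frames=[7,1,4,2]
Step 8: ref 1 → HIT, frames=[7,1,4,2]
Step 9: ref 7 → HIT, frames=[7,1,4,2]
Step 10: ref 3 → FAULT (evict 1), frames=[7,3,4,2]
Step 11: ref 3 → HIT, frames=[7,3,4,2]
Total faults: 6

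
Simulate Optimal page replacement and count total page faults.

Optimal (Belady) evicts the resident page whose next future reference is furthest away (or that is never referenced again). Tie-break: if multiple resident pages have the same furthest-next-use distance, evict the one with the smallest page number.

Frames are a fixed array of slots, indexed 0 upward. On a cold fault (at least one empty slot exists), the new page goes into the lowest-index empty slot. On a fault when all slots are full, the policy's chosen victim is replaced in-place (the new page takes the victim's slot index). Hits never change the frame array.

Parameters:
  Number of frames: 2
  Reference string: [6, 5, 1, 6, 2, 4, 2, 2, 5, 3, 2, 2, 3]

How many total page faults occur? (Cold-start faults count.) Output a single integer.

Step 0: ref 6 → FAULT, frames=[6,-]
Step 1: ref 5 → FAULT, frames=[6,5]
Step 2: ref 1 → FAULT (evict 5), frames=[6,1]
Step 3: ref 6 → HIT, frames=[6,1]
Step 4: ref 2 → FAULT (evict 1), frames=[6,2]
Step 5: ref 4 → FAULT (evict 6), frames=[4,2]
Step 6: ref 2 → HIT, frames=[4,2]
Step 7: ref 2 → HIT, frames=[4,2]
Step 8: ref 5 → FAULT (evict 4), frames=[5,2]
Step 9: ref 3 → FAULT (evict 5), frames=[3,2]
Step 10: ref 2 → HIT, frames=[3,2]
Step 11: ref 2 → HIT, frames=[3,2]
Step 12: ref 3 → HIT, frames=[3,2]
Total faults: 7

Answer: 7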